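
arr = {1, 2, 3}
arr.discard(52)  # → {1, 2, 3}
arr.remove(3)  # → {1, 2}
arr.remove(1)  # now {2}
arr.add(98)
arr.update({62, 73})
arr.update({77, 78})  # {2, 62, 73, 77, 78, 98}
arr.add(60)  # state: {2, 60, 62, 73, 77, 78, 98}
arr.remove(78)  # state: {2, 60, 62, 73, 77, 98}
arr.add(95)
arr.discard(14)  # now {2, 60, 62, 73, 77, 95, 98}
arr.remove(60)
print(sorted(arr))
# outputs [2, 62, 73, 77, 95, 98]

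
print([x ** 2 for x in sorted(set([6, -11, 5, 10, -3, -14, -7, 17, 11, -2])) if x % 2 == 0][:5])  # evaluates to [196, 4, 36, 100]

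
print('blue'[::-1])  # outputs eulb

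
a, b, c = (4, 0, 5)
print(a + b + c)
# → 9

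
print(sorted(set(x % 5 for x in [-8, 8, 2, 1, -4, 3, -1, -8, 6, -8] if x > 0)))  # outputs [1, 2, 3]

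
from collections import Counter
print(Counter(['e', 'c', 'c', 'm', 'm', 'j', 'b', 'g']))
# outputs Counter({'c': 2, 'm': 2, 'e': 1, 'j': 1, 'b': 1, 'g': 1})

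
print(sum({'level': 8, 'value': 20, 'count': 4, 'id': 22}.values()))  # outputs 54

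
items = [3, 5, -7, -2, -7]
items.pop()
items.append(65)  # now [3, 5, -7, -2, 65]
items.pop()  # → 65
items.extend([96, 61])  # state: [3, 5, -7, -2, 96, 61]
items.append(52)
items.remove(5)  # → [3, -7, -2, 96, 61, 52]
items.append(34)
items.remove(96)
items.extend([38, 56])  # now [3, -7, -2, 61, 52, 34, 38, 56]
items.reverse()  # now [56, 38, 34, 52, 61, -2, -7, 3]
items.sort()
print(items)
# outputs [-7, -2, 3, 34, 38, 52, 56, 61]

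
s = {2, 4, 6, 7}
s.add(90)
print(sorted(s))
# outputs [2, 4, 6, 7, 90]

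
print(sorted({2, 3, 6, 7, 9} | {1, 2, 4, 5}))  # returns [1, 2, 3, 4, 5, 6, 7, 9]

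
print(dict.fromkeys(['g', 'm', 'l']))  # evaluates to {'g': None, 'm': None, 'l': None}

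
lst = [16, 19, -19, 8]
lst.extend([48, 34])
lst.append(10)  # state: [16, 19, -19, 8, 48, 34, 10]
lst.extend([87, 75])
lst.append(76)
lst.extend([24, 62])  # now [16, 19, -19, 8, 48, 34, 10, 87, 75, 76, 24, 62]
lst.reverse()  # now [62, 24, 76, 75, 87, 10, 34, 48, 8, -19, 19, 16]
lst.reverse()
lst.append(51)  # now [16, 19, -19, 8, 48, 34, 10, 87, 75, 76, 24, 62, 51]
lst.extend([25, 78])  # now [16, 19, -19, 8, 48, 34, 10, 87, 75, 76, 24, 62, 51, 25, 78]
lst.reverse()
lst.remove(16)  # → [78, 25, 51, 62, 24, 76, 75, 87, 10, 34, 48, 8, -19, 19]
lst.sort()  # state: [-19, 8, 10, 19, 24, 25, 34, 48, 51, 62, 75, 76, 78, 87]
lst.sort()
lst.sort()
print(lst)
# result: [-19, 8, 10, 19, 24, 25, 34, 48, 51, 62, 75, 76, 78, 87]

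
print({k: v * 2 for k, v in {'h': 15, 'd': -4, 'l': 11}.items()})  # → {'h': 30, 'd': -8, 'l': 22}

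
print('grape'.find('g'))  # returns 0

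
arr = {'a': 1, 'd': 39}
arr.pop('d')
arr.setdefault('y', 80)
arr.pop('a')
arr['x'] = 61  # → {'y': 80, 'x': 61}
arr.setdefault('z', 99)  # 99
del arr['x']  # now {'y': 80, 'z': 99}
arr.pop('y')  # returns 80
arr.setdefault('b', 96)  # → 96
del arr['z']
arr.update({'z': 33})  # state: {'b': 96, 'z': 33}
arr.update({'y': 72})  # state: {'b': 96, 'z': 33, 'y': 72}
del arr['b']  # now {'z': 33, 'y': 72}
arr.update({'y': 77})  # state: {'z': 33, 'y': 77}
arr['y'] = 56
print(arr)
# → {'z': 33, 'y': 56}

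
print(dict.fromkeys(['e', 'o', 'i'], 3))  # {'e': 3, 'o': 3, 'i': 3}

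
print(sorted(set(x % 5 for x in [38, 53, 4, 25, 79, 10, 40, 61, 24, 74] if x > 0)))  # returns [0, 1, 3, 4]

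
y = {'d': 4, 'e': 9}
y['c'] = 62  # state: {'d': 4, 'e': 9, 'c': 62}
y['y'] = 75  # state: {'d': 4, 'e': 9, 'c': 62, 'y': 75}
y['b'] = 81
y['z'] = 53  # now {'d': 4, 'e': 9, 'c': 62, 'y': 75, 'b': 81, 'z': 53}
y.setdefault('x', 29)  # 29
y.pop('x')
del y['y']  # {'d': 4, 'e': 9, 'c': 62, 'b': 81, 'z': 53}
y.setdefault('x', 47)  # 47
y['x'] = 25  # {'d': 4, 'e': 9, 'c': 62, 'b': 81, 'z': 53, 'x': 25}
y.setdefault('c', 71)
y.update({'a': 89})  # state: {'d': 4, 'e': 9, 'c': 62, 'b': 81, 'z': 53, 'x': 25, 'a': 89}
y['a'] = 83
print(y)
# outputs {'d': 4, 'e': 9, 'c': 62, 'b': 81, 'z': 53, 'x': 25, 'a': 83}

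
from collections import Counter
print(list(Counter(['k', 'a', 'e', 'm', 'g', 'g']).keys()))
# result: ['k', 'a', 'e', 'm', 'g']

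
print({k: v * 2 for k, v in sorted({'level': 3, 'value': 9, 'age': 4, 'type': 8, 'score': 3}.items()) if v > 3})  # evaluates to {'age': 8, 'type': 16, 'value': 18}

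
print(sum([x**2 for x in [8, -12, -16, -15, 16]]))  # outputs 945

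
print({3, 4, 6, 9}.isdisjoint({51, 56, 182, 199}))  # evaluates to True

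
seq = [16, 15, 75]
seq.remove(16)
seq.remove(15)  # [75]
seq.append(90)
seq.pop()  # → 90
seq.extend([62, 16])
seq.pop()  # 16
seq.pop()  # 62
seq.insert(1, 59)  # [75, 59]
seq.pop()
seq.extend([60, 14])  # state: [75, 60, 14]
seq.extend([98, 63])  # [75, 60, 14, 98, 63]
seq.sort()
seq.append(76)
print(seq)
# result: [14, 60, 63, 75, 98, 76]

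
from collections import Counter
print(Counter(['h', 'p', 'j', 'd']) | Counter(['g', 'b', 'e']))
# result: Counter({'h': 1, 'p': 1, 'j': 1, 'd': 1, 'g': 1, 'b': 1, 'e': 1})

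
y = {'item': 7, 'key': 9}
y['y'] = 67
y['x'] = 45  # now {'item': 7, 'key': 9, 'y': 67, 'x': 45}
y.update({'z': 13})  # {'item': 7, 'key': 9, 'y': 67, 'x': 45, 'z': 13}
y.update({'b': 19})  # {'item': 7, 'key': 9, 'y': 67, 'x': 45, 'z': 13, 'b': 19}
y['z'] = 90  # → {'item': 7, 'key': 9, 'y': 67, 'x': 45, 'z': 90, 'b': 19}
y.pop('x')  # 45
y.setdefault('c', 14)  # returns 14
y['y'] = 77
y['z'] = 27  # {'item': 7, 'key': 9, 'y': 77, 'z': 27, 'b': 19, 'c': 14}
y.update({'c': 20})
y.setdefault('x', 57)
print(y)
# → {'item': 7, 'key': 9, 'y': 77, 'z': 27, 'b': 19, 'c': 20, 'x': 57}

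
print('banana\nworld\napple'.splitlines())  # ['banana', 'world', 'apple']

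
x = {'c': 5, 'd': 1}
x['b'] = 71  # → {'c': 5, 'd': 1, 'b': 71}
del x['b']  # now {'c': 5, 'd': 1}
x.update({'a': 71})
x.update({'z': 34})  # {'c': 5, 'd': 1, 'a': 71, 'z': 34}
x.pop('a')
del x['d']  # {'c': 5, 'z': 34}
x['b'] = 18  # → {'c': 5, 'z': 34, 'b': 18}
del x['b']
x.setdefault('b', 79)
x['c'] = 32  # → {'c': 32, 'z': 34, 'b': 79}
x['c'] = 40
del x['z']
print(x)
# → {'c': 40, 'b': 79}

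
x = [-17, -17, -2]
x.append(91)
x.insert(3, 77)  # [-17, -17, -2, 77, 91]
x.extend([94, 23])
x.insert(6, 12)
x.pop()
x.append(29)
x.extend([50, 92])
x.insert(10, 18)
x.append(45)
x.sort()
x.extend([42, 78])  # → [-17, -17, -2, 12, 18, 29, 45, 50, 77, 91, 92, 94, 42, 78]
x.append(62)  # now [-17, -17, -2, 12, 18, 29, 45, 50, 77, 91, 92, 94, 42, 78, 62]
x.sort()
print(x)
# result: [-17, -17, -2, 12, 18, 29, 42, 45, 50, 62, 77, 78, 91, 92, 94]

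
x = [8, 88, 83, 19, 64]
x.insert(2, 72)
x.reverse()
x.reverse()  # [8, 88, 72, 83, 19, 64]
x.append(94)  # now [8, 88, 72, 83, 19, 64, 94]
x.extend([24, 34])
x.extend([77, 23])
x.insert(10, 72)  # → [8, 88, 72, 83, 19, 64, 94, 24, 34, 77, 72, 23]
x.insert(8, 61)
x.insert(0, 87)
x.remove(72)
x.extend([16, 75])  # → [87, 8, 88, 83, 19, 64, 94, 24, 61, 34, 77, 72, 23, 16, 75]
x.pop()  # 75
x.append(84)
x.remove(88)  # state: [87, 8, 83, 19, 64, 94, 24, 61, 34, 77, 72, 23, 16, 84]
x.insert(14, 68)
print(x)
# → [87, 8, 83, 19, 64, 94, 24, 61, 34, 77, 72, 23, 16, 84, 68]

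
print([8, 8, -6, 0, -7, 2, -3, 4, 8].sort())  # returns None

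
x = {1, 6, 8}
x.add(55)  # {1, 6, 8, 55}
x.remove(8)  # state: {1, 6, 55}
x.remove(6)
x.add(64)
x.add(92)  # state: {1, 55, 64, 92}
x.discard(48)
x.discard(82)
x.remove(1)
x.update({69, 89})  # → {55, 64, 69, 89, 92}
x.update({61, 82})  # {55, 61, 64, 69, 82, 89, 92}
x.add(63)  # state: {55, 61, 63, 64, 69, 82, 89, 92}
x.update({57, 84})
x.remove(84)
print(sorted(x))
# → [55, 57, 61, 63, 64, 69, 82, 89, 92]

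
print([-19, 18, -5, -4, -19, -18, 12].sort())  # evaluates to None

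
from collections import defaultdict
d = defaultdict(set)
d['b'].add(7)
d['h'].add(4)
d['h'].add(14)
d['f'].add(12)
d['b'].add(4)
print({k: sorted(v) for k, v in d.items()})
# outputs {'b': [4, 7], 'h': [4, 14], 'f': [12]}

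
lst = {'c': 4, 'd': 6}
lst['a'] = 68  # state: {'c': 4, 'd': 6, 'a': 68}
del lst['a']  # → {'c': 4, 'd': 6}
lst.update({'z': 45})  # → {'c': 4, 'd': 6, 'z': 45}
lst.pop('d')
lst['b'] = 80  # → {'c': 4, 'z': 45, 'b': 80}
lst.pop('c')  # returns 4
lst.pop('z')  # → 45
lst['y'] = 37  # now {'b': 80, 'y': 37}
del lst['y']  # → {'b': 80}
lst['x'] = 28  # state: {'b': 80, 'x': 28}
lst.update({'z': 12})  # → {'b': 80, 'x': 28, 'z': 12}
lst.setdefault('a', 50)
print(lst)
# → {'b': 80, 'x': 28, 'z': 12, 'a': 50}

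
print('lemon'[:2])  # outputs le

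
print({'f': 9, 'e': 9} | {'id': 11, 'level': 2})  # {'f': 9, 'e': 9, 'id': 11, 'level': 2}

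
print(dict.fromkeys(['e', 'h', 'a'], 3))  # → {'e': 3, 'h': 3, 'a': 3}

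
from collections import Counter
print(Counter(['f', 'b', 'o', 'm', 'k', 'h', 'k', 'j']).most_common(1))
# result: [('k', 2)]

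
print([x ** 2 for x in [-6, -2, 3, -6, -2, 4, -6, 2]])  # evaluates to [36, 4, 9, 36, 4, 16, 36, 4]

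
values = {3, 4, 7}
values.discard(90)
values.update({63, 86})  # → {3, 4, 7, 63, 86}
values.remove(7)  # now {3, 4, 63, 86}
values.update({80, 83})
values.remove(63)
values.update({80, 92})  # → {3, 4, 80, 83, 86, 92}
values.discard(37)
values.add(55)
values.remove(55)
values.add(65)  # {3, 4, 65, 80, 83, 86, 92}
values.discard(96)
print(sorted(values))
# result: [3, 4, 65, 80, 83, 86, 92]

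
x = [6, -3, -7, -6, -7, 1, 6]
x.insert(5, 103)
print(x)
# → [6, -3, -7, -6, -7, 103, 1, 6]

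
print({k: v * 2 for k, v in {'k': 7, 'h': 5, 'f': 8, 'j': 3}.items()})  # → {'k': 14, 'h': 10, 'f': 16, 'j': 6}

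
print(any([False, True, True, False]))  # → True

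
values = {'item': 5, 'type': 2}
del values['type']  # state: {'item': 5}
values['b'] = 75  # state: {'item': 5, 'b': 75}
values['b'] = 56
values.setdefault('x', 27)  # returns 27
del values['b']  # {'item': 5, 'x': 27}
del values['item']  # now {'x': 27}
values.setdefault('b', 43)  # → 43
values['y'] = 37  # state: {'x': 27, 'b': 43, 'y': 37}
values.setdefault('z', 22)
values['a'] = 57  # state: {'x': 27, 'b': 43, 'y': 37, 'z': 22, 'a': 57}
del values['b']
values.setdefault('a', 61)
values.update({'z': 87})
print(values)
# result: {'x': 27, 'y': 37, 'z': 87, 'a': 57}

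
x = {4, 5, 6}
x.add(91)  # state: {4, 5, 6, 91}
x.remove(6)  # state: {4, 5, 91}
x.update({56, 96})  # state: {4, 5, 56, 91, 96}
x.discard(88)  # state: {4, 5, 56, 91, 96}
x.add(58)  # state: {4, 5, 56, 58, 91, 96}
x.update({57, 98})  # {4, 5, 56, 57, 58, 91, 96, 98}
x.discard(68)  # {4, 5, 56, 57, 58, 91, 96, 98}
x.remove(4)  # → {5, 56, 57, 58, 91, 96, 98}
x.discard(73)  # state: {5, 56, 57, 58, 91, 96, 98}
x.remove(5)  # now {56, 57, 58, 91, 96, 98}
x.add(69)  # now {56, 57, 58, 69, 91, 96, 98}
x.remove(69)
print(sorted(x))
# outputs [56, 57, 58, 91, 96, 98]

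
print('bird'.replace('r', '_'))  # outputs bi_d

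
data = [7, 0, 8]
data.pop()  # 8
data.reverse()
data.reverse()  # [7, 0]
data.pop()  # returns 0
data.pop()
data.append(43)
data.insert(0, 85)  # [85, 43]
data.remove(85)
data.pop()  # 43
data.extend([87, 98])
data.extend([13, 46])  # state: [87, 98, 13, 46]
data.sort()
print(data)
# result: [13, 46, 87, 98]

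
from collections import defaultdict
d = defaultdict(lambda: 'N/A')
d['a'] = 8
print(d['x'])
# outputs N/A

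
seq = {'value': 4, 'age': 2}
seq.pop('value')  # 4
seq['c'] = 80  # {'age': 2, 'c': 80}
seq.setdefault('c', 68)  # 80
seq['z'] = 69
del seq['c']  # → {'age': 2, 'z': 69}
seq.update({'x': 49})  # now {'age': 2, 'z': 69, 'x': 49}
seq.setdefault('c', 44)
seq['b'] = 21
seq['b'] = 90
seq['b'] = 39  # {'age': 2, 'z': 69, 'x': 49, 'c': 44, 'b': 39}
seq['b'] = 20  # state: {'age': 2, 'z': 69, 'x': 49, 'c': 44, 'b': 20}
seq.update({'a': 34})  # {'age': 2, 'z': 69, 'x': 49, 'c': 44, 'b': 20, 'a': 34}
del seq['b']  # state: {'age': 2, 'z': 69, 'x': 49, 'c': 44, 'a': 34}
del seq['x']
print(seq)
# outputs {'age': 2, 'z': 69, 'c': 44, 'a': 34}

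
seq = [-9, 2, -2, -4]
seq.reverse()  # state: [-4, -2, 2, -9]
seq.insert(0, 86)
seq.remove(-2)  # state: [86, -4, 2, -9]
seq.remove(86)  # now [-4, 2, -9]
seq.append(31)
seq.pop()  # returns 31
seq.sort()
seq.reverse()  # [2, -4, -9]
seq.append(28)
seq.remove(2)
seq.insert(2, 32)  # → [-4, -9, 32, 28]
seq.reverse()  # [28, 32, -9, -4]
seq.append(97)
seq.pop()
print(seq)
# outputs [28, 32, -9, -4]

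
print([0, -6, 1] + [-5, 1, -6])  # [0, -6, 1, -5, 1, -6]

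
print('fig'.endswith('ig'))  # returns True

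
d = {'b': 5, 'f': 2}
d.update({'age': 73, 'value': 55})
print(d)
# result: {'b': 5, 'f': 2, 'age': 73, 'value': 55}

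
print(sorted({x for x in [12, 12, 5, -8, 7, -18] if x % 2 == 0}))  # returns [-18, -8, 12]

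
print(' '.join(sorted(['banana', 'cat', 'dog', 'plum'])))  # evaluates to banana cat dog plum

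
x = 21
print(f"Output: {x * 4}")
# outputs Output: 84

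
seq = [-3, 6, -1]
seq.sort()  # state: [-3, -1, 6]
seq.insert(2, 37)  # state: [-3, -1, 37, 6]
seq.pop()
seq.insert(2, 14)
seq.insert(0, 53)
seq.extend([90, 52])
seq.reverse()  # [52, 90, 37, 14, -1, -3, 53]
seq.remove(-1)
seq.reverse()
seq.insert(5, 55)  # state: [53, -3, 14, 37, 90, 55, 52]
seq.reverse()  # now [52, 55, 90, 37, 14, -3, 53]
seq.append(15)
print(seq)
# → [52, 55, 90, 37, 14, -3, 53, 15]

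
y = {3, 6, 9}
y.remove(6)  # {3, 9}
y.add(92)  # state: {3, 9, 92}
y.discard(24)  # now {3, 9, 92}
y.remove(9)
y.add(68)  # {3, 68, 92}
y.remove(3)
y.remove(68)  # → {92}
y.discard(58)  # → {92}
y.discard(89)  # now {92}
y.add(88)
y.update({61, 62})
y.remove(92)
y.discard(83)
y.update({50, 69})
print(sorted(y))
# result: [50, 61, 62, 69, 88]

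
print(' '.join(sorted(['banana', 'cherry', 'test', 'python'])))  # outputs banana cherry python test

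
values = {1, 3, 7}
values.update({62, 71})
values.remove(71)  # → {1, 3, 7, 62}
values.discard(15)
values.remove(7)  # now {1, 3, 62}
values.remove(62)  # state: {1, 3}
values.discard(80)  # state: {1, 3}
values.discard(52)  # {1, 3}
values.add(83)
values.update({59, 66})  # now {1, 3, 59, 66, 83}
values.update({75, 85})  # {1, 3, 59, 66, 75, 83, 85}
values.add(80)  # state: {1, 3, 59, 66, 75, 80, 83, 85}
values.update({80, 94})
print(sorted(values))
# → [1, 3, 59, 66, 75, 80, 83, 85, 94]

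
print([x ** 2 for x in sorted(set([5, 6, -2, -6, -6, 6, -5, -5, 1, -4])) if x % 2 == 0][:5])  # [36, 16, 4, 36]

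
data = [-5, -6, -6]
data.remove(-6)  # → [-5, -6]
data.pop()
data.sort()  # [-5]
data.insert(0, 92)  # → [92, -5]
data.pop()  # -5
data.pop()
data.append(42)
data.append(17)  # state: [42, 17]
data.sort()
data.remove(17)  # [42]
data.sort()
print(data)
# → [42]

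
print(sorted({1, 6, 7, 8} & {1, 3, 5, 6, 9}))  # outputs [1, 6]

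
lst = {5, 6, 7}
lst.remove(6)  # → {5, 7}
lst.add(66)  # {5, 7, 66}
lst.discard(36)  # {5, 7, 66}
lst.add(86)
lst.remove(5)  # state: {7, 66, 86}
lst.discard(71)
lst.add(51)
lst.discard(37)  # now {7, 51, 66, 86}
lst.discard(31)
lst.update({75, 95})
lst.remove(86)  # {7, 51, 66, 75, 95}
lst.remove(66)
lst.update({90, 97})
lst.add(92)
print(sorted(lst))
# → [7, 51, 75, 90, 92, 95, 97]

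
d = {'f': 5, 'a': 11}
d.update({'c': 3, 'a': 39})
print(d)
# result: {'f': 5, 'a': 39, 'c': 3}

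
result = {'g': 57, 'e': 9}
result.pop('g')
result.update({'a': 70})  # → {'e': 9, 'a': 70}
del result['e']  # {'a': 70}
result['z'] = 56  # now {'a': 70, 'z': 56}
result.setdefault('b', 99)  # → 99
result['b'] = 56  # {'a': 70, 'z': 56, 'b': 56}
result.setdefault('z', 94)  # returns 56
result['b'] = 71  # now {'a': 70, 'z': 56, 'b': 71}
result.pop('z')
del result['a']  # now {'b': 71}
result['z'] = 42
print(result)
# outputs {'b': 71, 'z': 42}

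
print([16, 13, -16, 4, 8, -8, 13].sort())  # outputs None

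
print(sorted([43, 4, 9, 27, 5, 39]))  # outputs [4, 5, 9, 27, 39, 43]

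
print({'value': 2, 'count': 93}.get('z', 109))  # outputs 109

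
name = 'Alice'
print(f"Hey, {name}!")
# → Hey, Alice!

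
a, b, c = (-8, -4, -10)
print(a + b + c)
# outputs -22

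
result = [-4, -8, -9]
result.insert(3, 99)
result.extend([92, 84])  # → [-4, -8, -9, 99, 92, 84]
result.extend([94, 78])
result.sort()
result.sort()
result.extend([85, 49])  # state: [-9, -8, -4, 78, 84, 92, 94, 99, 85, 49]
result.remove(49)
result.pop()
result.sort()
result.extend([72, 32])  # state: [-9, -8, -4, 78, 84, 92, 94, 99, 72, 32]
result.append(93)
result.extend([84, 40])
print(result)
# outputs [-9, -8, -4, 78, 84, 92, 94, 99, 72, 32, 93, 84, 40]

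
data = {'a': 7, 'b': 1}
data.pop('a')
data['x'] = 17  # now {'b': 1, 'x': 17}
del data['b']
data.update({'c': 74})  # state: {'x': 17, 'c': 74}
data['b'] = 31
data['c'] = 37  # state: {'x': 17, 'c': 37, 'b': 31}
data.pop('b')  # 31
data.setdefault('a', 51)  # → 51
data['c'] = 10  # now {'x': 17, 'c': 10, 'a': 51}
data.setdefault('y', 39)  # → 39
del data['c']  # {'x': 17, 'a': 51, 'y': 39}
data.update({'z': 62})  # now {'x': 17, 'a': 51, 'y': 39, 'z': 62}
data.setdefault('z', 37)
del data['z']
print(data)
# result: {'x': 17, 'a': 51, 'y': 39}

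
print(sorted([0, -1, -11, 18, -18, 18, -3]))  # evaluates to [-18, -11, -3, -1, 0, 18, 18]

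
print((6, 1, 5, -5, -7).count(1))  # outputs 1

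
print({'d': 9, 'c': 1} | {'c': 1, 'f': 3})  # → {'d': 9, 'c': 1, 'f': 3}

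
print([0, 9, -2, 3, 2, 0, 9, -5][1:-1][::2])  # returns [9, 3, 0]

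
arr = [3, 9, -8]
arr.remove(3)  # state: [9, -8]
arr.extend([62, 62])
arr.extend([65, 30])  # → [9, -8, 62, 62, 65, 30]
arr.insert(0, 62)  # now [62, 9, -8, 62, 62, 65, 30]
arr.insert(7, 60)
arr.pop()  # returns 60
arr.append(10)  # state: [62, 9, -8, 62, 62, 65, 30, 10]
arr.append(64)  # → [62, 9, -8, 62, 62, 65, 30, 10, 64]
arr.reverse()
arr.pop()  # 62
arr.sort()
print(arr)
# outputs [-8, 9, 10, 30, 62, 62, 64, 65]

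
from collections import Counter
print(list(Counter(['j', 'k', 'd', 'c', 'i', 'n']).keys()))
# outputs ['j', 'k', 'd', 'c', 'i', 'n']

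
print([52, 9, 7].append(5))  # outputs None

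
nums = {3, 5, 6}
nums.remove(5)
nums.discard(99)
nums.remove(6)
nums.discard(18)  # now {3}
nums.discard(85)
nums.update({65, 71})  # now {3, 65, 71}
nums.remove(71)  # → {3, 65}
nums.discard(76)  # {3, 65}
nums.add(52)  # {3, 52, 65}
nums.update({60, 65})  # {3, 52, 60, 65}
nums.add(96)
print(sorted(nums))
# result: [3, 52, 60, 65, 96]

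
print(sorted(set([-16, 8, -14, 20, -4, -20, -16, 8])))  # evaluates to [-20, -16, -14, -4, 8, 20]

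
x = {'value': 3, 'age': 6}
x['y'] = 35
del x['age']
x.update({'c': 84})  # {'value': 3, 'y': 35, 'c': 84}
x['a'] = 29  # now {'value': 3, 'y': 35, 'c': 84, 'a': 29}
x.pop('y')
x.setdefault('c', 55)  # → 84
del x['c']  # {'value': 3, 'a': 29}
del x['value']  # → {'a': 29}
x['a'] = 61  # {'a': 61}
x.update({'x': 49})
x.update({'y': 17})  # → {'a': 61, 'x': 49, 'y': 17}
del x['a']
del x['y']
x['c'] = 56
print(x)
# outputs {'x': 49, 'c': 56}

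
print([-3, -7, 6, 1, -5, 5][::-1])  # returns [5, -5, 1, 6, -7, -3]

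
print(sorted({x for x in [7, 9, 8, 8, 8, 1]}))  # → [1, 7, 8, 9]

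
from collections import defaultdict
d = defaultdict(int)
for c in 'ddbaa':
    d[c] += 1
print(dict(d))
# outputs {'d': 2, 'b': 1, 'a': 2}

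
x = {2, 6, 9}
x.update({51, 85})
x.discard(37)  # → {2, 6, 9, 51, 85}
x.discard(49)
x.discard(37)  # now {2, 6, 9, 51, 85}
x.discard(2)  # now {6, 9, 51, 85}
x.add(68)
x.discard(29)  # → {6, 9, 51, 68, 85}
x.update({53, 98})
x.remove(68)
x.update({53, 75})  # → {6, 9, 51, 53, 75, 85, 98}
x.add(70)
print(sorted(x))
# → [6, 9, 51, 53, 70, 75, 85, 98]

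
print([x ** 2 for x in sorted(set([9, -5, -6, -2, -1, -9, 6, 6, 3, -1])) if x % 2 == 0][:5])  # [36, 4, 36]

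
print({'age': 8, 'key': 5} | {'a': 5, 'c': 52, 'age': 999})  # {'age': 999, 'key': 5, 'a': 5, 'c': 52}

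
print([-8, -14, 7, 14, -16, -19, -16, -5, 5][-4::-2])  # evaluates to [-19, 14, -14]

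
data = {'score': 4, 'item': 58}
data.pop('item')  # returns 58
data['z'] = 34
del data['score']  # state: {'z': 34}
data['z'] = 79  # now {'z': 79}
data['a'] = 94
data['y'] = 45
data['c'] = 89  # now {'z': 79, 'a': 94, 'y': 45, 'c': 89}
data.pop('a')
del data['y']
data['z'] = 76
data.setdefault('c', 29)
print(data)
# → {'z': 76, 'c': 89}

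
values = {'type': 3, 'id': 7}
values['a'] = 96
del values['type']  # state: {'id': 7, 'a': 96}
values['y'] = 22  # {'id': 7, 'a': 96, 'y': 22}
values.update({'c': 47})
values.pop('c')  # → 47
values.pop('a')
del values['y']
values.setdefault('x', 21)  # 21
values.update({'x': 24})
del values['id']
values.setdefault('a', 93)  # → 93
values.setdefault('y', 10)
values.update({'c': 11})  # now {'x': 24, 'a': 93, 'y': 10, 'c': 11}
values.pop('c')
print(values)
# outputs {'x': 24, 'a': 93, 'y': 10}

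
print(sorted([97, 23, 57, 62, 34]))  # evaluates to [23, 34, 57, 62, 97]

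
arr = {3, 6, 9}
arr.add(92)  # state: {3, 6, 9, 92}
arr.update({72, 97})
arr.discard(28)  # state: {3, 6, 9, 72, 92, 97}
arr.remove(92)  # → {3, 6, 9, 72, 97}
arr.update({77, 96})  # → {3, 6, 9, 72, 77, 96, 97}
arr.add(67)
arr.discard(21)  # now {3, 6, 9, 67, 72, 77, 96, 97}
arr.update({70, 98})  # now {3, 6, 9, 67, 70, 72, 77, 96, 97, 98}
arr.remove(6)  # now {3, 9, 67, 70, 72, 77, 96, 97, 98}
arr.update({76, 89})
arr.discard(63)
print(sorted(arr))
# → [3, 9, 67, 70, 72, 76, 77, 89, 96, 97, 98]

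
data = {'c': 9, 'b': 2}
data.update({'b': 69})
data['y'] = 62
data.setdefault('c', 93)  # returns 9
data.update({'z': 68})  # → {'c': 9, 'b': 69, 'y': 62, 'z': 68}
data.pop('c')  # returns 9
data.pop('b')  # 69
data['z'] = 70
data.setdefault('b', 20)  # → 20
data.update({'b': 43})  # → {'y': 62, 'z': 70, 'b': 43}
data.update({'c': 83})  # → {'y': 62, 'z': 70, 'b': 43, 'c': 83}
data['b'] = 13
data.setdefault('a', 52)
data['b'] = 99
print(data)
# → {'y': 62, 'z': 70, 'b': 99, 'c': 83, 'a': 52}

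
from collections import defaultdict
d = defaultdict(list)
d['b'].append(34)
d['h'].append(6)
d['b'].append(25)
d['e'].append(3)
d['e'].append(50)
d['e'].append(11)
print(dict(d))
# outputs {'b': [34, 25], 'h': [6], 'e': [3, 50, 11]}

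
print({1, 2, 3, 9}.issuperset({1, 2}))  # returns True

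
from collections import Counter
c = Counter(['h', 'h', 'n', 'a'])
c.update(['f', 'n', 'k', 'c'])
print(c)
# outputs Counter({'h': 2, 'n': 2, 'a': 1, 'f': 1, 'k': 1, 'c': 1})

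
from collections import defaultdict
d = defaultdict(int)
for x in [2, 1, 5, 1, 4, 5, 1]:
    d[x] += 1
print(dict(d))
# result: {2: 1, 1: 3, 5: 2, 4: 1}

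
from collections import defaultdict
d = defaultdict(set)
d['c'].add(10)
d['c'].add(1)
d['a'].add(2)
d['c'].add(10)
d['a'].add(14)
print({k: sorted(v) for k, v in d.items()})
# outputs {'c': [1, 10], 'a': [2, 14]}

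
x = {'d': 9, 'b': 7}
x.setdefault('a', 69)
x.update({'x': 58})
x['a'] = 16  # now {'d': 9, 'b': 7, 'a': 16, 'x': 58}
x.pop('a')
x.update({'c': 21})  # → {'d': 9, 'b': 7, 'x': 58, 'c': 21}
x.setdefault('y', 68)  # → 68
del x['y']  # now {'d': 9, 'b': 7, 'x': 58, 'c': 21}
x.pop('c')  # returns 21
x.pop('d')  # 9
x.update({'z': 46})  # {'b': 7, 'x': 58, 'z': 46}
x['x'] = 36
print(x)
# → {'b': 7, 'x': 36, 'z': 46}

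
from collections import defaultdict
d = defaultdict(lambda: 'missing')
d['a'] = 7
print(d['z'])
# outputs missing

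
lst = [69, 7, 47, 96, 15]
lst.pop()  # 15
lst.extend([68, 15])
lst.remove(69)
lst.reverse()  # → [15, 68, 96, 47, 7]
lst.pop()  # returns 7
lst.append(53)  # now [15, 68, 96, 47, 53]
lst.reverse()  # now [53, 47, 96, 68, 15]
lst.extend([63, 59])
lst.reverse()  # [59, 63, 15, 68, 96, 47, 53]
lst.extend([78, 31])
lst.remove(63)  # [59, 15, 68, 96, 47, 53, 78, 31]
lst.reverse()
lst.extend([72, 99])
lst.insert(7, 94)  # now [31, 78, 53, 47, 96, 68, 15, 94, 59, 72, 99]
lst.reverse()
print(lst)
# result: [99, 72, 59, 94, 15, 68, 96, 47, 53, 78, 31]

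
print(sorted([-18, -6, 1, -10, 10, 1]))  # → [-18, -10, -6, 1, 1, 10]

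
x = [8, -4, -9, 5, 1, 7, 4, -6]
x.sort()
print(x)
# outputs [-9, -6, -4, 1, 4, 5, 7, 8]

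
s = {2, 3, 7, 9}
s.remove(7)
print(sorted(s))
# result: [2, 3, 9]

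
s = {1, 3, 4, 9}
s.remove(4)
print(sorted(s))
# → [1, 3, 9]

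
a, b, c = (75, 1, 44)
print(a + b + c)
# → 120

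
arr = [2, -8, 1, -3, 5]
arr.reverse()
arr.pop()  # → 2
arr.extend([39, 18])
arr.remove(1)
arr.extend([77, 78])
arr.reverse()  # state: [78, 77, 18, 39, -8, -3, 5]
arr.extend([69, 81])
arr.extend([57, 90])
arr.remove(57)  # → [78, 77, 18, 39, -8, -3, 5, 69, 81, 90]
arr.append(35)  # [78, 77, 18, 39, -8, -3, 5, 69, 81, 90, 35]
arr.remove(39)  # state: [78, 77, 18, -8, -3, 5, 69, 81, 90, 35]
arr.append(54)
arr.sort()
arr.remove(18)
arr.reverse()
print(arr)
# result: [90, 81, 78, 77, 69, 54, 35, 5, -3, -8]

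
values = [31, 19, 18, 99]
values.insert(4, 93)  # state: [31, 19, 18, 99, 93]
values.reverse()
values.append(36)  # [93, 99, 18, 19, 31, 36]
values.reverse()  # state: [36, 31, 19, 18, 99, 93]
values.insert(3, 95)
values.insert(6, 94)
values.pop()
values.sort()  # [18, 19, 31, 36, 94, 95, 99]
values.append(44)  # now [18, 19, 31, 36, 94, 95, 99, 44]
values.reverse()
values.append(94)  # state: [44, 99, 95, 94, 36, 31, 19, 18, 94]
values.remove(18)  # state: [44, 99, 95, 94, 36, 31, 19, 94]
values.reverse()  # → [94, 19, 31, 36, 94, 95, 99, 44]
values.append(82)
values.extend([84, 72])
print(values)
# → [94, 19, 31, 36, 94, 95, 99, 44, 82, 84, 72]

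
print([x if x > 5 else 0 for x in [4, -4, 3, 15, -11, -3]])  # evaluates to [0, 0, 0, 15, 0, 0]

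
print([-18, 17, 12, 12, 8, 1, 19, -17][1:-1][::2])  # [17, 12, 1]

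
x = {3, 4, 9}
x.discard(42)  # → {3, 4, 9}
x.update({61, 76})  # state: {3, 4, 9, 61, 76}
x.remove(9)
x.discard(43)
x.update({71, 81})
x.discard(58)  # {3, 4, 61, 71, 76, 81}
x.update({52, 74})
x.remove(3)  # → {4, 52, 61, 71, 74, 76, 81}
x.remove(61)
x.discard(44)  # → {4, 52, 71, 74, 76, 81}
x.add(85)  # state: {4, 52, 71, 74, 76, 81, 85}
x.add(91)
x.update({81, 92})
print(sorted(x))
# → [4, 52, 71, 74, 76, 81, 85, 91, 92]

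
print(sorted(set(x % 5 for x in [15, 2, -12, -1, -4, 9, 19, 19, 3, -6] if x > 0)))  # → [0, 2, 3, 4]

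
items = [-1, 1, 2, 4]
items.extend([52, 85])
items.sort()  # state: [-1, 1, 2, 4, 52, 85]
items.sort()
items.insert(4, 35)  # [-1, 1, 2, 4, 35, 52, 85]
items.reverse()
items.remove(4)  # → [85, 52, 35, 2, 1, -1]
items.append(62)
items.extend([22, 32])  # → [85, 52, 35, 2, 1, -1, 62, 22, 32]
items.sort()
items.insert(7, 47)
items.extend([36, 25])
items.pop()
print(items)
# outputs [-1, 1, 2, 22, 32, 35, 52, 47, 62, 85, 36]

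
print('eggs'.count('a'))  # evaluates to 0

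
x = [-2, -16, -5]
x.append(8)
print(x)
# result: [-2, -16, -5, 8]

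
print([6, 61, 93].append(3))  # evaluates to None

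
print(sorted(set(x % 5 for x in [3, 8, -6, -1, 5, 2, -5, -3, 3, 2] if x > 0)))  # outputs [0, 2, 3]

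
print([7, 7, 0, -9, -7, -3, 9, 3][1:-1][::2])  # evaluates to [7, -9, -3]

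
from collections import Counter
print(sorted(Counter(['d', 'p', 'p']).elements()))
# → ['d', 'p', 'p']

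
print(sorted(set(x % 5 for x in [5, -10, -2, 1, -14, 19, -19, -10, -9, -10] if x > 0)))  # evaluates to [0, 1, 4]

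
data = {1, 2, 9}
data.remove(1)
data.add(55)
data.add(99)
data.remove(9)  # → {2, 55, 99}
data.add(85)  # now {2, 55, 85, 99}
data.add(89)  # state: {2, 55, 85, 89, 99}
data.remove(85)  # {2, 55, 89, 99}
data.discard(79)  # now {2, 55, 89, 99}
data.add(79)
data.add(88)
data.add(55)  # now {2, 55, 79, 88, 89, 99}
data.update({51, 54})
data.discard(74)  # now {2, 51, 54, 55, 79, 88, 89, 99}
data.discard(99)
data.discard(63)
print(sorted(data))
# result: [2, 51, 54, 55, 79, 88, 89]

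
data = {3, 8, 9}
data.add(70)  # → {3, 8, 9, 70}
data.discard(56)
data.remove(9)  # {3, 8, 70}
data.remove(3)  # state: {8, 70}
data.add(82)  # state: {8, 70, 82}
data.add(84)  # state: {8, 70, 82, 84}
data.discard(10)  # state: {8, 70, 82, 84}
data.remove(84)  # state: {8, 70, 82}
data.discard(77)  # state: {8, 70, 82}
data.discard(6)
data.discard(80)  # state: {8, 70, 82}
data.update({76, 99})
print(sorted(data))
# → [8, 70, 76, 82, 99]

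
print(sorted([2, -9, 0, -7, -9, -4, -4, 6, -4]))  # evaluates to [-9, -9, -7, -4, -4, -4, 0, 2, 6]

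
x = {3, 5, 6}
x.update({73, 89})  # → {3, 5, 6, 73, 89}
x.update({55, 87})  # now {3, 5, 6, 55, 73, 87, 89}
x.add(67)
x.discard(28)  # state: {3, 5, 6, 55, 67, 73, 87, 89}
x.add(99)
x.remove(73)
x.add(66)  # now {3, 5, 6, 55, 66, 67, 87, 89, 99}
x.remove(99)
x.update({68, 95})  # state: {3, 5, 6, 55, 66, 67, 68, 87, 89, 95}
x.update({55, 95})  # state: {3, 5, 6, 55, 66, 67, 68, 87, 89, 95}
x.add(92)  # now {3, 5, 6, 55, 66, 67, 68, 87, 89, 92, 95}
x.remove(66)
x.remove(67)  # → {3, 5, 6, 55, 68, 87, 89, 92, 95}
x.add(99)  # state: {3, 5, 6, 55, 68, 87, 89, 92, 95, 99}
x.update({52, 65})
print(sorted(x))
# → [3, 5, 6, 52, 55, 65, 68, 87, 89, 92, 95, 99]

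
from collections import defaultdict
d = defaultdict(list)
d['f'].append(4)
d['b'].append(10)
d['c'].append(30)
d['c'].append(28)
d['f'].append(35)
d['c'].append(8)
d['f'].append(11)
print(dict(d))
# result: {'f': [4, 35, 11], 'b': [10], 'c': [30, 28, 8]}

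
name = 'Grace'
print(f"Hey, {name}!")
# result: Hey, Grace!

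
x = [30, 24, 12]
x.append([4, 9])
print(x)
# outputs [30, 24, 12, [4, 9]]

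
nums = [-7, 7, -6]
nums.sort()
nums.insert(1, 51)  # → [-7, 51, -6, 7]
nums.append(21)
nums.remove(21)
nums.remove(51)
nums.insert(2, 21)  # [-7, -6, 21, 7]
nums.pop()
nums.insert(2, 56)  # [-7, -6, 56, 21]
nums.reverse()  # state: [21, 56, -6, -7]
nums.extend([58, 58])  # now [21, 56, -6, -7, 58, 58]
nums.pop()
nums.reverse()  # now [58, -7, -6, 56, 21]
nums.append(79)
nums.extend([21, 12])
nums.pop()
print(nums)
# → [58, -7, -6, 56, 21, 79, 21]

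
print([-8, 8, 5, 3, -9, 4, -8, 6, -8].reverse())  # None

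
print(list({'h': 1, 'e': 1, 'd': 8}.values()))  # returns [1, 1, 8]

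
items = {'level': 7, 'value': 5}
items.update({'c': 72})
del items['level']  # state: {'value': 5, 'c': 72}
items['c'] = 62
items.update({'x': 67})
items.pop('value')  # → 5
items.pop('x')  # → 67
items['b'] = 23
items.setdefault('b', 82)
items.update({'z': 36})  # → {'c': 62, 'b': 23, 'z': 36}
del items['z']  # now {'c': 62, 'b': 23}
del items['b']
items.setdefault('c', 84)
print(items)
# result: {'c': 62}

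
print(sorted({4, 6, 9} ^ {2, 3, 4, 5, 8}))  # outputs [2, 3, 5, 6, 8, 9]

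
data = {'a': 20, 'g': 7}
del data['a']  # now {'g': 7}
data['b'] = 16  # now {'g': 7, 'b': 16}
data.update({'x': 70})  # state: {'g': 7, 'b': 16, 'x': 70}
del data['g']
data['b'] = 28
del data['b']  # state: {'x': 70}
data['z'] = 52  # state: {'x': 70, 'z': 52}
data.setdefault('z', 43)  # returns 52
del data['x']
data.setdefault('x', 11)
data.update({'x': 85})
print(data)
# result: {'z': 52, 'x': 85}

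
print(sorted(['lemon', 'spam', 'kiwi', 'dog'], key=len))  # ['dog', 'spam', 'kiwi', 'lemon']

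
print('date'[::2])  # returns dt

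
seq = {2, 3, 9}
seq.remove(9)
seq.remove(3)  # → {2}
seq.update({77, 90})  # {2, 77, 90}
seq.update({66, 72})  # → {2, 66, 72, 77, 90}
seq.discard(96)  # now {2, 66, 72, 77, 90}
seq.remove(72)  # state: {2, 66, 77, 90}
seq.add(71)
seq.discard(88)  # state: {2, 66, 71, 77, 90}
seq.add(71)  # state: {2, 66, 71, 77, 90}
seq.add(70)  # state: {2, 66, 70, 71, 77, 90}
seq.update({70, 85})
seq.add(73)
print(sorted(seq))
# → [2, 66, 70, 71, 73, 77, 85, 90]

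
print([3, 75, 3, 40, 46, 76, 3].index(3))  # 0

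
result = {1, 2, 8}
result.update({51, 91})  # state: {1, 2, 8, 51, 91}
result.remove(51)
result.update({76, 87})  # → {1, 2, 8, 76, 87, 91}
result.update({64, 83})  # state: {1, 2, 8, 64, 76, 83, 87, 91}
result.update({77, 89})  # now {1, 2, 8, 64, 76, 77, 83, 87, 89, 91}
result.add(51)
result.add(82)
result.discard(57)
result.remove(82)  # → {1, 2, 8, 51, 64, 76, 77, 83, 87, 89, 91}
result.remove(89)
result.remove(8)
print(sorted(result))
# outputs [1, 2, 51, 64, 76, 77, 83, 87, 91]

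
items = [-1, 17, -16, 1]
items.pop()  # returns 1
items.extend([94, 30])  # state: [-1, 17, -16, 94, 30]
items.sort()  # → [-16, -1, 17, 30, 94]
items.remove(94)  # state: [-16, -1, 17, 30]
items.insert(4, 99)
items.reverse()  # [99, 30, 17, -1, -16]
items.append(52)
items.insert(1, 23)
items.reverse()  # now [52, -16, -1, 17, 30, 23, 99]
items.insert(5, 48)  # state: [52, -16, -1, 17, 30, 48, 23, 99]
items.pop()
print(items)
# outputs [52, -16, -1, 17, 30, 48, 23]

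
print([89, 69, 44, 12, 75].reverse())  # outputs None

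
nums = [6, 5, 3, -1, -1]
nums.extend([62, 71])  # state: [6, 5, 3, -1, -1, 62, 71]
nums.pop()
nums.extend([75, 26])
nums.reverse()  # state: [26, 75, 62, -1, -1, 3, 5, 6]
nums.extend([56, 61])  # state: [26, 75, 62, -1, -1, 3, 5, 6, 56, 61]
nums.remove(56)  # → [26, 75, 62, -1, -1, 3, 5, 6, 61]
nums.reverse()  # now [61, 6, 5, 3, -1, -1, 62, 75, 26]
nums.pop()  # 26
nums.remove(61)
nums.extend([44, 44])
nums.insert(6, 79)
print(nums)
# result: [6, 5, 3, -1, -1, 62, 79, 75, 44, 44]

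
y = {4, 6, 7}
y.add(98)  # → {4, 6, 7, 98}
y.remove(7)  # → {4, 6, 98}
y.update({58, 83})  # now {4, 6, 58, 83, 98}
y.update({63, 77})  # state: {4, 6, 58, 63, 77, 83, 98}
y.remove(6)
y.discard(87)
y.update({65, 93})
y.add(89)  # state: {4, 58, 63, 65, 77, 83, 89, 93, 98}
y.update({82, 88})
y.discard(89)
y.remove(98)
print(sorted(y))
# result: [4, 58, 63, 65, 77, 82, 83, 88, 93]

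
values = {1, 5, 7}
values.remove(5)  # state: {1, 7}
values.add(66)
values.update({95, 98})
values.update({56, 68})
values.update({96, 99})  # {1, 7, 56, 66, 68, 95, 96, 98, 99}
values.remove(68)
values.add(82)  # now {1, 7, 56, 66, 82, 95, 96, 98, 99}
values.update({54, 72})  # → {1, 7, 54, 56, 66, 72, 82, 95, 96, 98, 99}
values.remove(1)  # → {7, 54, 56, 66, 72, 82, 95, 96, 98, 99}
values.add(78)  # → {7, 54, 56, 66, 72, 78, 82, 95, 96, 98, 99}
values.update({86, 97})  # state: {7, 54, 56, 66, 72, 78, 82, 86, 95, 96, 97, 98, 99}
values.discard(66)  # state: {7, 54, 56, 72, 78, 82, 86, 95, 96, 97, 98, 99}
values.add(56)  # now {7, 54, 56, 72, 78, 82, 86, 95, 96, 97, 98, 99}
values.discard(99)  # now {7, 54, 56, 72, 78, 82, 86, 95, 96, 97, 98}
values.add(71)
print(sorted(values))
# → [7, 54, 56, 71, 72, 78, 82, 86, 95, 96, 97, 98]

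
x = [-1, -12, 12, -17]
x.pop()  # -17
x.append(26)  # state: [-1, -12, 12, 26]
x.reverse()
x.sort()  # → [-12, -1, 12, 26]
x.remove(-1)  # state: [-12, 12, 26]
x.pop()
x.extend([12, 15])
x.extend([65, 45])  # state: [-12, 12, 12, 15, 65, 45]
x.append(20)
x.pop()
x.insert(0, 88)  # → [88, -12, 12, 12, 15, 65, 45]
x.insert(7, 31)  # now [88, -12, 12, 12, 15, 65, 45, 31]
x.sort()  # [-12, 12, 12, 15, 31, 45, 65, 88]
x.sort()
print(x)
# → [-12, 12, 12, 15, 31, 45, 65, 88]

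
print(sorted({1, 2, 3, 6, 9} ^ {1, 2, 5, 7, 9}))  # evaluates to [3, 5, 6, 7]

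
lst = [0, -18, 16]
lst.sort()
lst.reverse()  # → [16, 0, -18]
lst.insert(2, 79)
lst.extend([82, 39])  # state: [16, 0, 79, -18, 82, 39]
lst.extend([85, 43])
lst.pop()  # 43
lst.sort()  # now [-18, 0, 16, 39, 79, 82, 85]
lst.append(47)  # [-18, 0, 16, 39, 79, 82, 85, 47]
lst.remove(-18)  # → [0, 16, 39, 79, 82, 85, 47]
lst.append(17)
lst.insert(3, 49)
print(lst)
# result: [0, 16, 39, 49, 79, 82, 85, 47, 17]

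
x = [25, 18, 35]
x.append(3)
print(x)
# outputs [25, 18, 35, 3]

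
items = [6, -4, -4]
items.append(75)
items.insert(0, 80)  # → [80, 6, -4, -4, 75]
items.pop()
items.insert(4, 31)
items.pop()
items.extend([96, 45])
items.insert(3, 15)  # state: [80, 6, -4, 15, -4, 96, 45]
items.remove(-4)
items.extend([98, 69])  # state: [80, 6, 15, -4, 96, 45, 98, 69]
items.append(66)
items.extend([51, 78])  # [80, 6, 15, -4, 96, 45, 98, 69, 66, 51, 78]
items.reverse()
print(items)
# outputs [78, 51, 66, 69, 98, 45, 96, -4, 15, 6, 80]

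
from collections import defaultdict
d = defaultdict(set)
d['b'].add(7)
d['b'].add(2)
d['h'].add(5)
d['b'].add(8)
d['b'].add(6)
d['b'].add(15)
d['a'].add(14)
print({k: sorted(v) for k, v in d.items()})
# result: {'b': [2, 6, 7, 8, 15], 'h': [5], 'a': [14]}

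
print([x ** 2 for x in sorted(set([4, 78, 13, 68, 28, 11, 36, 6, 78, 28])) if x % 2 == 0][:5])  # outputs [16, 36, 784, 1296, 4624]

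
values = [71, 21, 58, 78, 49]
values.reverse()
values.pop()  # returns 71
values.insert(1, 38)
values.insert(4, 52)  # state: [49, 38, 78, 58, 52, 21]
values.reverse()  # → [21, 52, 58, 78, 38, 49]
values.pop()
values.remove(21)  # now [52, 58, 78, 38]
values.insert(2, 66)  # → [52, 58, 66, 78, 38]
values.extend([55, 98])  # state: [52, 58, 66, 78, 38, 55, 98]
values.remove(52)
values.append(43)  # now [58, 66, 78, 38, 55, 98, 43]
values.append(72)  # [58, 66, 78, 38, 55, 98, 43, 72]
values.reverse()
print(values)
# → [72, 43, 98, 55, 38, 78, 66, 58]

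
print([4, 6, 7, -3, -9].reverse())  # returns None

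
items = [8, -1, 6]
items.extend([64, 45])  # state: [8, -1, 6, 64, 45]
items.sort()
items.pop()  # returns 64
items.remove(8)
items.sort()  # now [-1, 6, 45]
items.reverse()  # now [45, 6, -1]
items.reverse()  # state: [-1, 6, 45]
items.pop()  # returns 45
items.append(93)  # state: [-1, 6, 93]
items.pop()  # 93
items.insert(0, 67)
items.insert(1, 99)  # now [67, 99, -1, 6]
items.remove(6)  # [67, 99, -1]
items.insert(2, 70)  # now [67, 99, 70, -1]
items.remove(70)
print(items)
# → [67, 99, -1]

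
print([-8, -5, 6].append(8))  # None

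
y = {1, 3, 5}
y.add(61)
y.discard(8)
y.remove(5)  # {1, 3, 61}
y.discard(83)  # {1, 3, 61}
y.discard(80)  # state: {1, 3, 61}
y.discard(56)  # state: {1, 3, 61}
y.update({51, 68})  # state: {1, 3, 51, 61, 68}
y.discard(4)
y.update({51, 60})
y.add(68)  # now {1, 3, 51, 60, 61, 68}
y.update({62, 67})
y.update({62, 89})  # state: {1, 3, 51, 60, 61, 62, 67, 68, 89}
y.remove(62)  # {1, 3, 51, 60, 61, 67, 68, 89}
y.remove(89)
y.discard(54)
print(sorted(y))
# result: [1, 3, 51, 60, 61, 67, 68]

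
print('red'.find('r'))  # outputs 0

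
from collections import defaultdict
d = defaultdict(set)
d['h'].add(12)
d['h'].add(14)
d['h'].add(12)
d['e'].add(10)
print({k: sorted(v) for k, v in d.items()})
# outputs {'h': [12, 14], 'e': [10]}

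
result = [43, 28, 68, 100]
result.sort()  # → [28, 43, 68, 100]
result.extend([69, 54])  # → [28, 43, 68, 100, 69, 54]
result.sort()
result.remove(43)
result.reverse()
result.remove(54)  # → [100, 69, 68, 28]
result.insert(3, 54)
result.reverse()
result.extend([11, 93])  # [28, 54, 68, 69, 100, 11, 93]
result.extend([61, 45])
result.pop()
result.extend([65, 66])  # [28, 54, 68, 69, 100, 11, 93, 61, 65, 66]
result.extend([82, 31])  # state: [28, 54, 68, 69, 100, 11, 93, 61, 65, 66, 82, 31]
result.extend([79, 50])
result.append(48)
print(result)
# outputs [28, 54, 68, 69, 100, 11, 93, 61, 65, 66, 82, 31, 79, 50, 48]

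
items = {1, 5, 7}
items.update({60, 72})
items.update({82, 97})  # {1, 5, 7, 60, 72, 82, 97}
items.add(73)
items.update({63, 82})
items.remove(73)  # {1, 5, 7, 60, 63, 72, 82, 97}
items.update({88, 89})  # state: {1, 5, 7, 60, 63, 72, 82, 88, 89, 97}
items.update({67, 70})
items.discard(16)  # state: {1, 5, 7, 60, 63, 67, 70, 72, 82, 88, 89, 97}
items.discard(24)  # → {1, 5, 7, 60, 63, 67, 70, 72, 82, 88, 89, 97}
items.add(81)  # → {1, 5, 7, 60, 63, 67, 70, 72, 81, 82, 88, 89, 97}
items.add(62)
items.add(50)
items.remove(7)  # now {1, 5, 50, 60, 62, 63, 67, 70, 72, 81, 82, 88, 89, 97}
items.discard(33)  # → {1, 5, 50, 60, 62, 63, 67, 70, 72, 81, 82, 88, 89, 97}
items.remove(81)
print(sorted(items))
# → [1, 5, 50, 60, 62, 63, 67, 70, 72, 82, 88, 89, 97]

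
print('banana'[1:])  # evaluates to anana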